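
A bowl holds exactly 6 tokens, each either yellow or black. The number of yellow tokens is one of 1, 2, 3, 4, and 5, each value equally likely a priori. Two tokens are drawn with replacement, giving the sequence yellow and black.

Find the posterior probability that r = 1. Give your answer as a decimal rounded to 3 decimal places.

0.143

For each hypothesis, P(data | H) works out to: P(data | r = 1) = (1/6)(5/6) = 5/36; P(data | r = 2) = (2/6)(4/6) = 2/9; P(data | r = 3) = (3/6)(3/6) = 1/4; P(data | r = 4) = (4/6)(2/6) = 2/9; P(data | r = 5) = (5/6)(1/6) = 5/36.
Weighting by the prior gives 1/5 · 5/36 = 1/36, 1/5 · 2/9 = 2/45, 1/5 · 1/4 = 1/20, 1/5 · 2/9 = 2/45, 1/5 · 5/36 = 1/36; with total 7/36.
Hence P(r = 1 | data) = (1/36) / (7/36) = 1/7.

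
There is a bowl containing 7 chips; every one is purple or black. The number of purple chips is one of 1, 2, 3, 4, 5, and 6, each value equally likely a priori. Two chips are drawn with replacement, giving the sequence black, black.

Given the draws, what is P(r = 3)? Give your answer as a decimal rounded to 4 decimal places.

0.1758

The likelihood of the observed sequence under each hypothesis: P(data | r = 1) = (6/7)(6/7) = 36/49; P(data | r = 2) = (5/7)(5/7) = 25/49; P(data | r = 3) = (4/7)(4/7) = 16/49; P(data | r = 4) = (3/7)(3/7) = 9/49; P(data | r = 5) = (2/7)(2/7) = 4/49; P(data | r = 6) = (1/7)(1/7) = 1/49.
Weighting by the prior gives 1/6 · 36/49 = 6/49, 1/6 · 25/49 = 25/294, 1/6 · 16/49 = 8/147, 1/6 · 9/49 = 3/98, 1/6 · 4/49 = 2/147, 1/6 · 1/49 = 1/294; summing to 13/42.
Therefore the posterior P(r = 3 | data) = (8/147) / (13/42) = 16/91.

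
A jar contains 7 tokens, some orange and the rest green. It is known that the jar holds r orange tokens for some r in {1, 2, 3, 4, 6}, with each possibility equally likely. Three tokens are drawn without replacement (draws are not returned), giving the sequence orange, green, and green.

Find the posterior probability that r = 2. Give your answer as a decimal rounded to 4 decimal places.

0.3077

For each hypothesis, P(data | H) works out to: P(data | r = 1) = (1/7)(6/6)(5/5) = 1/7; P(data | r = 2) = (2/7)(5/6)(4/5) = 4/21; P(data | r = 3) = (3/7)(4/6)(3/5) = 6/35; P(data | r = 4) = (4/7)(3/6)(2/5) = 4/35; P(data | r = 6) = (6/7)(1/6)(0/5) = 0.
Weighting by the prior gives 1/5 · 1/7 = 1/35, 1/5 · 4/21 = 4/105, 1/5 · 6/35 = 6/175, 1/5 · 4/35 = 4/175, 1/5 · 0 = 0; these sum to 13/105.
So P(r = 2 | data) = (4/105) / (13/105) = 4/13.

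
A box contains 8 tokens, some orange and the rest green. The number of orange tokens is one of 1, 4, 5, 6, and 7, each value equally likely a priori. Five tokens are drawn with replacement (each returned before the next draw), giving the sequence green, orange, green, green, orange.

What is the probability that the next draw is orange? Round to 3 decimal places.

0.519

Under each hypothesis, the probability of the observed sequence is: P(data | r = 1) = (7/8)(1/8)(7/8)(7/8)(1/8) = 0.010468; P(data | r = 4) = (4/8)(4/8)(4/8)(4/8)(4/8) = 0.03125; P(data | r = 5) = (3/8)(5/8)(3/8)(3/8)(5/8) = 0.020599; P(data | r = 6) = (2/8)(6/8)(2/8)(2/8)(6/8) = 0.0087891; P(data | r = 7) = (1/8)(7/8)(1/8)(1/8)(7/8) = 0.0014954.
Weighting by the prior gives 1/5 · 0.010468 = 0.0020935, 1/5 · 0.03125 = 0.00625, 1/5 · 0.020599 = 0.0041199, 1/5 · 0.0087891 = 0.0017578, 1/5 · 0.0014954 = 0.00029907; summing to 0.01452.
Normalising, the posterior is P(r = 1 | data) = 0.14418, P(r = 4 | data) = 0.43043, P(r = 5 | data) = 0.28373, P(r = 6 | data) = 0.12106, P(r = 7 | data) = 0.020597.
The predictive probability is P(orange next | data) = (1/8)(0.14418) + (1/2)(0.43043) + (5/8)(0.28373) + (3/4)(0.12106) + (7/8)(0.020597) = 0.51939.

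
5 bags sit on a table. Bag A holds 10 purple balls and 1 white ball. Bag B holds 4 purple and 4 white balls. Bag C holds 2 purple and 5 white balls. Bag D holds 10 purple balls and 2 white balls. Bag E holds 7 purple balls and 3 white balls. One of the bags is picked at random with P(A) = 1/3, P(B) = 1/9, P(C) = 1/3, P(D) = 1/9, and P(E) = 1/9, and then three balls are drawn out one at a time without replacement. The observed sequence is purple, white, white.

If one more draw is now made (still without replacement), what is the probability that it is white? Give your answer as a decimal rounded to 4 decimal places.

For each hypothesis, P(data | H) works out to: P(data | bag A) = (10/11)(1/10)(0/9) = 0; P(data | bag B) = (4/8)(4/7)(3/6) = 0.14286; P(data | bag C) = (2/7)(5/6)(4/5) = 0.19048; P(data | bag D) = (10/12)(2/11)(1/10) = 0.015152; P(data | bag E) = (7/10)(3/9)(2/8) = 0.058333.
The prior-weighted likelihoods are 1/3 · 0 = 0, 1/9 · 0.14286 = 0.015873, 1/3 · 0.19048 = 0.063492, 1/9 · 0.015152 = 0.0016835, 1/9 · 0.058333 = 0.0064815; summing to 0.08753.
Dividing through by the total gives posterior P(bag A | data) = 0, P(bag B | data) = 0.18134, P(bag C | data) = 0.72537, P(bag D | data) = 0.019233, P(bag E | data) = 0.074049.
The predictive probability is P(white next | data) = (2/5)(0.18134) + (3/4)(0.72537) + (0)(0.019233) + (1/7)(0.074049) = 0.62715.

0.6271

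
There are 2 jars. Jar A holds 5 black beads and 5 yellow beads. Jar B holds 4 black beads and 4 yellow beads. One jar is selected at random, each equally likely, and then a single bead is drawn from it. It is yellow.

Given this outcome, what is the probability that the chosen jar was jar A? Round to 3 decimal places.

The likelihood of this draw under each hypothesis: P(data | jar A) = (5/10) = 1/2; P(data | jar B) = (4/8) = 1/2.
Multiplying each by its prior: 1/2 · 1/2 = 1/4, 1/2 · 1/2 = 1/4; these sum to 1/2.
Therefore the posterior P(jar A | data) = (1/4) / (1/2) = 1/2.

0.500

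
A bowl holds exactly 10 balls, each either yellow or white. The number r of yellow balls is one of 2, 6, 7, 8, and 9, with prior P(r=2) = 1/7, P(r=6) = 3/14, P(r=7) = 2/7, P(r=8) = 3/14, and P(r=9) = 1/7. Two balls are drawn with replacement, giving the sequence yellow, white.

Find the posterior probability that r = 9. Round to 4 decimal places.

0.0709

Compute the likelihood of the observed sequence for each case: P(data | r = 2) = (2/10)(8/10) = 4/25; P(data | r = 6) = (6/10)(4/10) = 6/25; P(data | r = 7) = (7/10)(3/10) = 21/100; P(data | r = 8) = (8/10)(2/10) = 4/25; P(data | r = 9) = (9/10)(1/10) = 9/100.
Weighting by the prior gives 1/7 · 4/25 = 4/175, 3/14 · 6/25 = 9/175, 2/7 · 21/100 = 3/50, 3/14 · 4/25 = 6/175, 1/7 · 9/100 = 9/700; with total 127/700.
So P(r = 9 | data) = (9/700) / (127/700) = 9/127.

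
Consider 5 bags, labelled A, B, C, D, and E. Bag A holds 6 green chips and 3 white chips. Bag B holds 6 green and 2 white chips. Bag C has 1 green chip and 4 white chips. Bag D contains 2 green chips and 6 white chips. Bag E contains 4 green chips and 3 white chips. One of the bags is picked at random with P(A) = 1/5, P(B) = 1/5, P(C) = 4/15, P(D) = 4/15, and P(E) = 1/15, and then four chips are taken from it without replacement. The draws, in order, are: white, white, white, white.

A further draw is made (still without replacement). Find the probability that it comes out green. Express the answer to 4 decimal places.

0.7414

The likelihood of the observed sequence under each hypothesis: P(data | bag A) = (3/9)(2/8)(1/7)(0/6) = 0; P(data | bag B) = (2/8)(1/7)(0/6) = 0; P(data | bag C) = (4/5)(3/4)(2/3)(1/2) = 1/5; P(data | bag D) = (6/8)(5/7)(4/6)(3/5) = 3/14; P(data | bag E) = (3/7)(2/6)(1/5)(0/4) = 0.
Weighting by the prior gives 1/5 · 0 = 0, 1/5 · 0 = 0, 4/15 · 1/5 = 4/75, 4/15 · 3/14 = 2/35, 1/15 · 0 = 0; summing to 58/525.
The posterior is then P(bag A | data) = 0, P(bag B | data) = 0, P(bag C | data) = 14/29, P(bag D | data) = 15/29, P(bag E | data) = 0.
The predictive probability is P(green next | data) = (1)(14/29) + (1/2)(15/29) = 43/58.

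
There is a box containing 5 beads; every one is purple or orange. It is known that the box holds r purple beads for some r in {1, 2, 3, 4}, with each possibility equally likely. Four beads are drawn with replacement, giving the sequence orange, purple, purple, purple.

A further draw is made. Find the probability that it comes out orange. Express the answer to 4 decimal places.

The likelihood of the observed sequence under each hypothesis: P(data | r = 1) = (4/5)(1/5)(1/5)(1/5) = 0.0064; P(data | r = 2) = (3/5)(2/5)(2/5)(2/5) = 0.0384; P(data | r = 3) = (2/5)(3/5)(3/5)(3/5) = 0.0864; P(data | r = 4) = (1/5)(4/5)(4/5)(4/5) = 0.1024.
Weighting by the prior gives 1/4 · 0.0064 = 0.0016, 1/4 · 0.0384 = 0.0096, 1/4 · 0.0864 = 0.0216, 1/4 · 0.1024 = 0.0256; with total 0.0584.
The posterior is then P(r = 1 | data) = 0.027397, P(r = 2 | data) = 0.16438, P(r = 3 | data) = 0.36986, P(r = 4 | data) = 0.43836.
The predictive probability is P(orange next | data) = (4/5)(0.027397) + (3/5)(0.16438) + (2/5)(0.36986) + (1/5)(0.43836) = 0.35616.

0.3562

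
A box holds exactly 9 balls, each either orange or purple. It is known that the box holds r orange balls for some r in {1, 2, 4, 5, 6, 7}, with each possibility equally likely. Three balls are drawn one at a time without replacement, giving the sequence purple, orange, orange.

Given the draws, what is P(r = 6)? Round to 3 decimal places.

Compute the likelihood of the observed sequence for each case: P(data | r = 1) = (8/9)(1/8)(0/7) = 0; P(data | r = 2) = (7/9)(2/8)(1/7) = 1/36; P(data | r = 4) = (5/9)(4/8)(3/7) = 5/42; P(data | r = 5) = (4/9)(5/8)(4/7) = 10/63; P(data | r = 6) = (3/9)(6/8)(5/7) = 5/28; P(data | r = 7) = (2/9)(7/8)(6/7) = 1/6.
Multiplying each by its prior: 1/6 · 0 = 0, 1/6 · 1/36 = 1/216, 1/6 · 5/42 = 5/252, 1/6 · 10/63 = 5/189, 1/6 · 5/28 = 5/168, 1/6 · 1/6 = 1/36; these sum to 41/378.
So P(r = 6 | data) = (5/168) / (41/378) = 45/164.

0.274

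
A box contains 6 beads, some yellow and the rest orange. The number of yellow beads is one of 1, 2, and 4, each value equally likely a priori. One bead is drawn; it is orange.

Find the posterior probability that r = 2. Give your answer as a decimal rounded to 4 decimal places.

0.3636

Under each hypothesis, the probability of this draw is: P(data | r = 1) = (5/6) = 5/6; P(data | r = 2) = (4/6) = 2/3; P(data | r = 4) = (2/6) = 1/3.
The prior-weighted likelihoods are 1/3 · 5/6 = 5/18, 1/3 · 2/3 = 2/9, 1/3 · 1/3 = 1/9; these sum to 11/18.
Therefore the posterior P(r = 2 | data) = (2/9) / (11/18) = 4/11.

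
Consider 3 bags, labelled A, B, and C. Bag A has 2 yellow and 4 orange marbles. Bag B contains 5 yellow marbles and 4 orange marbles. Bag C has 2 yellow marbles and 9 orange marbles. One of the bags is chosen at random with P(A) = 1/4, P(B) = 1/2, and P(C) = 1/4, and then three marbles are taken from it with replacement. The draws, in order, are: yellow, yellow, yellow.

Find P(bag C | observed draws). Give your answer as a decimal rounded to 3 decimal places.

For each hypothesis, P(data | H) works out to: P(data | bag A) = (2/6)(2/6)(2/6) = 0.037037; P(data | bag B) = (5/9)(5/9)(5/9) = 0.17147; P(data | bag C) = (2/11)(2/11)(2/11) = 0.0060105.
The prior-weighted likelihoods are 1/4 · 0.037037 = 0.0092593, 1/2 · 0.17147 = 0.085734, 1/4 · 0.0060105 = 0.0015026; these sum to 0.096496.
By Bayes' rule, P(bag C | data) = (0.0015026) / (0.096496) = 0.015572.

0.016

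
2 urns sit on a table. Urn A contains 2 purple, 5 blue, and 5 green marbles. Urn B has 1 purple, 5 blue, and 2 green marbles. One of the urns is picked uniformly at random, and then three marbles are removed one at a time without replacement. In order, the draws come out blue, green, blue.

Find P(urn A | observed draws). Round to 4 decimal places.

0.3889

The likelihood of the observed sequence under each hypothesis: P(data | urn A) = (5/12)(5/11)(4/10) = 5/66; P(data | urn B) = (5/8)(2/7)(4/6) = 5/42.
Weighting by the prior gives 1/2 · 5/66 = 5/132, 1/2 · 5/42 = 5/84; these sum to 15/154.
By Bayes' rule, P(urn A | data) = (5/132) / (15/154) = 7/18.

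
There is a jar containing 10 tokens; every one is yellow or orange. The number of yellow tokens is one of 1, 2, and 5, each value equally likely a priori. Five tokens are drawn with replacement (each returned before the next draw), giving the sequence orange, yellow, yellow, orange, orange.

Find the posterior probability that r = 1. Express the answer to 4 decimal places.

0.1235

For each hypothesis, P(data | H) works out to: P(data | r = 1) = (9/10)(1/10)(1/10)(9/10)(9/10) = 0.00729; P(data | r = 2) = (8/10)(2/10)(2/10)(8/10)(8/10) = 0.02048; P(data | r = 5) = (5/10)(5/10)(5/10)(5/10)(5/10) = 0.03125.
Weighting by the prior gives 1/3 · 0.00729 = 0.00243, 1/3 · 0.02048 = 0.0068267, 1/3 · 0.03125 = 0.010417; with total 0.019673.
Therefore the posterior P(r = 1 | data) = (0.00243) / (0.019673) = 0.12352.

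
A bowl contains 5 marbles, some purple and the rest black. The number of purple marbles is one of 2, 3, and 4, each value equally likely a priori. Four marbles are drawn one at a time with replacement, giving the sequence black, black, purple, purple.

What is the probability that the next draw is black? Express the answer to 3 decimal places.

0.445

Under each hypothesis, the probability of the observed sequence is: P(data | r = 2) = (3/5)(3/5)(2/5)(2/5) = 0.0576; P(data | r = 3) = (2/5)(2/5)(3/5)(3/5) = 0.0576; P(data | r = 4) = (1/5)(1/5)(4/5)(4/5) = 0.0256.
Multiplying each by its prior: 1/3 · 0.0576 = 0.0192, 1/3 · 0.0576 = 0.0192, 1/3 · 0.0256 = 0.0085333; summing to 0.046933.
The posterior is then P(r = 2 | data) = 0.40909, P(r = 3 | data) = 0.40909, P(r = 4 | data) = 0.18182.
The predictive probability is P(black next | data) = (3/5)(0.40909) + (2/5)(0.40909) + (1/5)(0.18182) = 0.44545.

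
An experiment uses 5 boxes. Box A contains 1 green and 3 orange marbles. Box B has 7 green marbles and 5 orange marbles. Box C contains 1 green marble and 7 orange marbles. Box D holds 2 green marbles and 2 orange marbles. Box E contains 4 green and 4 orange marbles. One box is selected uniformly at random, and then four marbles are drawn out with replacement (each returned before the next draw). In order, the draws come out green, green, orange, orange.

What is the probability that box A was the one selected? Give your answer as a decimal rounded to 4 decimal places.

The likelihood of the observed sequence under each hypothesis: P(data | box A) = (1/4)(1/4)(3/4)(3/4) = 0.035156; P(data | box B) = (7/12)(7/12)(5/12)(5/12) = 0.059076; P(data | box C) = (1/8)(1/8)(7/8)(7/8) = 0.011963; P(data | box D) = (2/4)(2/4)(2/4)(2/4) = 0.0625; P(data | box E) = (4/8)(4/8)(4/8)(4/8) = 0.0625.
Multiplying each by its prior: 1/5 · 0.035156 = 0.0070313, 1/5 · 0.059076 = 0.011815, 1/5 · 0.011963 = 0.0023926, 1/5 · 0.0625 = 0.0125, 1/5 · 0.0625 = 0.0125; summing to 0.046239.
Hence P(box A | data) = (0.0070313) / (0.046239) = 0.15206.

0.1521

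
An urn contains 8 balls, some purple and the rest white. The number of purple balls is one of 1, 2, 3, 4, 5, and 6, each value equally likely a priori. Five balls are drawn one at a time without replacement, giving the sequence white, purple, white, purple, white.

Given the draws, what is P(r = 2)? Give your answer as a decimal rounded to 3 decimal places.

The likelihood of the observed sequence under each hypothesis: P(data | r = 1) = (7/8)(1/7)(6/6)(0/5) = 0; P(data | r = 2) = (6/8)(2/7)(5/6)(1/5)(4/4) = 1/28; P(data | r = 3) = (5/8)(3/7)(4/6)(2/5)(3/4) = 3/56; P(data | r = 4) = (4/8)(4/7)(3/6)(3/5)(2/4) = 3/70; P(data | r = 5) = (3/8)(5/7)(2/6)(4/5)(1/4) = 1/56; P(data | r = 6) = (2/8)(6/7)(1/6)(5/5)(0/4) = 0.
The prior-weighted likelihoods are 1/6 · 0 = 0, 1/6 · 1/28 = 1/168, 1/6 · 3/56 = 1/112, 1/6 · 3/70 = 1/140, 1/6 · 1/56 = 1/336, 1/6 · 0 = 0; with total 1/40.
Hence P(r = 2 | data) = (1/168) / (1/40) = 5/21.

0.238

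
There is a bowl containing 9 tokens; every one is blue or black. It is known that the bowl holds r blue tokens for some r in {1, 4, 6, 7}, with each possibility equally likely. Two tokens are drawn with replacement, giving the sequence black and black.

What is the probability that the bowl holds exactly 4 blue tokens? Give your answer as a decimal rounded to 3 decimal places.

0.245

Under each hypothesis, the probability of the observed sequence is: P(data | r = 1) = (8/9)(8/9) = 64/81; P(data | r = 4) = (5/9)(5/9) = 25/81; P(data | r = 6) = (3/9)(3/9) = 1/9; P(data | r = 7) = (2/9)(2/9) = 4/81.
Multiplying each by its prior: 1/4 · 64/81 = 16/81, 1/4 · 25/81 = 25/324, 1/4 · 1/9 = 1/36, 1/4 · 4/81 = 1/81; with total 17/54.
By Bayes' rule, P(r = 4 | data) = (25/324) / (17/54) = 25/102.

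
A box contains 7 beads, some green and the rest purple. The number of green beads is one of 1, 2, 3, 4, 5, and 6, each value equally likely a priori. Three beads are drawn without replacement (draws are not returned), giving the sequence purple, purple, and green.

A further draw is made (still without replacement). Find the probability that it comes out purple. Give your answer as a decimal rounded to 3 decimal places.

0.600

For each hypothesis, P(data | H) works out to: P(data | r = 1) = (6/7)(5/6)(1/5) = 1/7; P(data | r = 2) = (5/7)(4/6)(2/5) = 4/21; P(data | r = 3) = (4/7)(3/6)(3/5) = 6/35; P(data | r = 4) = (3/7)(2/6)(4/5) = 4/35; P(data | r = 5) = (2/7)(1/6)(5/5) = 1/21; P(data | r = 6) = (1/7)(0/6) = 0.
The prior-weighted likelihoods are 1/6 · 1/7 = 1/42, 1/6 · 4/21 = 2/63, 1/6 · 6/35 = 1/35, 1/6 · 4/35 = 2/105, 1/6 · 1/21 = 1/126, 1/6 · 0 = 0; summing to 1/9.
Dividing through by the total gives posterior P(r = 1 | data) = 3/14, P(r = 2 | data) = 2/7, P(r = 3 | data) = 9/35, P(r = 4 | data) = 6/35, P(r = 5 | data) = 1/14, P(r = 6 | data) = 0.
Averaging over the posterior, P(purple next | data) = (1)(3/14) + (3/4)(2/7) + (1/2)(9/35) + (1/4)(6/35) + (0)(1/14) = 3/5.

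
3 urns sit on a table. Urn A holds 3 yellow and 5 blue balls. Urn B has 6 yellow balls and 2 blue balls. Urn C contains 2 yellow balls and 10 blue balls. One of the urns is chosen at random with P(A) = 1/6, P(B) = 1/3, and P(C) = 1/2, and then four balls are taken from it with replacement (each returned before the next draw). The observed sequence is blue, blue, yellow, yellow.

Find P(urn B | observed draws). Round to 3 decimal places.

0.384

Under each hypothesis, the probability of the observed sequence is: P(data | urn A) = (5/8)(5/8)(3/8)(3/8) = 0.054932; P(data | urn B) = (2/8)(2/8)(6/8)(6/8) = 0.035156; P(data | urn C) = (10/12)(10/12)(2/12)(2/12) = 0.01929.
The prior-weighted likelihoods are 1/6 · 0.054932 = 0.0091553, 1/3 · 0.035156 = 0.011719, 1/2 · 0.01929 = 0.0096451; these sum to 0.030519.
So P(urn B | data) = (0.011719) / (0.030519) = 0.38398.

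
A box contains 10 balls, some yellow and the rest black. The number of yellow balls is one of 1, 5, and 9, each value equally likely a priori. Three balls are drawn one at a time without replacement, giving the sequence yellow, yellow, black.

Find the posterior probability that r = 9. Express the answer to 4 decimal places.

0.4186

The likelihood of the observed sequence under each hypothesis: P(data | r = 1) = (1/10)(0/9) = 0; P(data | r = 5) = (5/10)(4/9)(5/8) = 5/36; P(data | r = 9) = (9/10)(8/9)(1/8) = 1/10.
The prior-weighted likelihoods are 1/3 · 0 = 0, 1/3 · 5/36 = 5/108, 1/3 · 1/10 = 1/30; these sum to 43/540.
Hence P(r = 9 | data) = (1/30) / (43/540) = 18/43.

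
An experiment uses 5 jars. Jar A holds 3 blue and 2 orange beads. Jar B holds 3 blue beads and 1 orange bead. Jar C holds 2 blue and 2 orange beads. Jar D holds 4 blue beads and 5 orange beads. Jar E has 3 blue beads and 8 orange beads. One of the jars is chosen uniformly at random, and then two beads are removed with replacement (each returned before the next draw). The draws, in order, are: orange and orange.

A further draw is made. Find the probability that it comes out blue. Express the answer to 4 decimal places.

0.4193

The likelihood of the observed sequence under each hypothesis: P(data | jar A) = (2/5)(2/5) = 0.16; P(data | jar B) = (1/4)(1/4) = 0.0625; P(data | jar C) = (2/4)(2/4) = 0.25; P(data | jar D) = (5/9)(5/9) = 0.30864; P(data | jar E) = (8/11)(8/11) = 0.52893.
Multiplying each by its prior: 1/5 · 0.16 = 0.032, 1/5 · 0.0625 = 0.0125, 1/5 · 0.25 = 0.05, 1/5 · 0.30864 = 0.061728, 1/5 · 0.52893 = 0.10579; these sum to 0.26201.
Dividing through by the total gives posterior P(jar A | data) = 0.12213, P(jar B | data) = 0.047707, P(jar C | data) = 0.19083, P(jar D | data) = 0.23559, P(jar E | data) = 0.40374.
So P(blue next | data) = Σ P(blue next | H) P(H | data) = (3/5)(0.12213) + (3/4)(0.047707) + (1/2)(0.19083) + (4/9)(0.23559) + (3/11)(0.40374) = 0.41929.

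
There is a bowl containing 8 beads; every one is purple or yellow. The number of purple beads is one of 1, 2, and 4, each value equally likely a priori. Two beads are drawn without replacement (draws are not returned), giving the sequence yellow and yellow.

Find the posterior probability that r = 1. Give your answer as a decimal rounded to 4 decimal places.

0.5000

Under each hypothesis, the probability of the observed sequence is: P(data | r = 1) = (7/8)(6/7) = 3/4; P(data | r = 2) = (6/8)(5/7) = 15/28; P(data | r = 4) = (4/8)(3/7) = 3/14.
The prior-weighted likelihoods are 1/3 · 3/4 = 1/4, 1/3 · 15/28 = 5/28, 1/3 · 3/14 = 1/14; summing to 1/2.
Therefore the posterior P(r = 1 | data) = (1/4) / (1/2) = 1/2.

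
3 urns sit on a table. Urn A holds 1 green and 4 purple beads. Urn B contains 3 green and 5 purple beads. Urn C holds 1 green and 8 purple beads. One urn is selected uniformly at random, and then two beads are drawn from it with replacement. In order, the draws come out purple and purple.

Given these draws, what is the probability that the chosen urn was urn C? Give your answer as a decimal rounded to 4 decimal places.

For each hypothesis, P(data | H) works out to: P(data | urn A) = (4/5)(4/5) = 0.64; P(data | urn B) = (5/8)(5/8) = 0.39062; P(data | urn C) = (8/9)(8/9) = 0.79012.
Multiplying each by its prior: 1/3 · 0.64 = 0.21333, 1/3 · 0.39062 = 0.13021, 1/3 · 0.79012 = 0.26337; these sum to 0.60692.
So P(urn C | data) = (0.26337) / (0.60692) = 0.43396.

0.4340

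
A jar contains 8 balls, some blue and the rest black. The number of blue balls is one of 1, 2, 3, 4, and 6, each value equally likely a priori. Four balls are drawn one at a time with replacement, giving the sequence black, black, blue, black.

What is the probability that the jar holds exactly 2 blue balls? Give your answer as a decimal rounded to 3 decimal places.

0.297

Under each hypothesis, the probability of the observed sequence is: P(data | r = 1) = (7/8)(7/8)(1/8)(7/8) = 0.08374; P(data | r = 2) = (6/8)(6/8)(2/8)(6/8) = 0.10547; P(data | r = 3) = (5/8)(5/8)(3/8)(5/8) = 0.091553; P(data | r = 4) = (4/8)(4/8)(4/8)(4/8) = 0.0625; P(data | r = 6) = (2/8)(2/8)(6/8)(2/8) = 0.011719.
The prior-weighted likelihoods are 1/5 · 0.08374 = 0.016748, 1/5 · 0.10547 = 0.021094, 1/5 · 0.091553 = 0.018311, 1/5 · 0.0625 = 0.0125, 1/5 · 0.011719 = 0.0023437; these sum to 0.070996.
Therefore the posterior P(r = 2 | data) = (0.021094) / (0.070996) = 0.29711.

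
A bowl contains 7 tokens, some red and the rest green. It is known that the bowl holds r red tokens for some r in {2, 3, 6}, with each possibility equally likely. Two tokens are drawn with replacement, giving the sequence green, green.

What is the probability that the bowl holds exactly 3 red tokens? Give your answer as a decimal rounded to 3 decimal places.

For each hypothesis, P(data | H) works out to: P(data | r = 2) = (5/7)(5/7) = 25/49; P(data | r = 3) = (4/7)(4/7) = 16/49; P(data | r = 6) = (1/7)(1/7) = 1/49.
The prior-weighted likelihoods are 1/3 · 25/49 = 25/147, 1/3 · 16/49 = 16/147, 1/3 · 1/49 = 1/147; summing to 2/7.
Therefore the posterior P(r = 3 | data) = (16/147) / (2/7) = 8/21.

0.381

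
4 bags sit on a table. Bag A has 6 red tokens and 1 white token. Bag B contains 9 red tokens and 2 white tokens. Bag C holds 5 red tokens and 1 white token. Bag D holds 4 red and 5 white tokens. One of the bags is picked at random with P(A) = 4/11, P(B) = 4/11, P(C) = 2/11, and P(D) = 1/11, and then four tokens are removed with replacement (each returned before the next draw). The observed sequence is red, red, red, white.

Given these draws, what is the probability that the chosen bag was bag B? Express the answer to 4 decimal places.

0.3984

Under each hypothesis, the probability of the observed sequence is: P(data | bag A) = (6/7)(6/7)(6/7)(1/7) = 0.089963; P(data | bag B) = (9/11)(9/11)(9/11)(2/11) = 0.099583; P(data | bag C) = (5/6)(5/6)(5/6)(1/6) = 0.096451; P(data | bag D) = (4/9)(4/9)(4/9)(5/9) = 0.048773.
Weighting by the prior gives 4/11 · 0.089963 = 0.032714, 4/11 · 0.099583 = 0.036212, 2/11 · 0.096451 = 0.017536, 1/11 · 0.048773 = 0.0044339; summing to 0.090896.
Hence P(bag B | data) = (0.036212) / (0.090896) = 0.39839.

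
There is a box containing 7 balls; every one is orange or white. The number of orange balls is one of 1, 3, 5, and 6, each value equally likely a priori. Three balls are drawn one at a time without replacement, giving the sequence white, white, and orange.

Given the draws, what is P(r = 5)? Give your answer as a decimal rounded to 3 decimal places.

0.132

Under each hypothesis, the probability of the observed sequence is: P(data | r = 1) = (6/7)(5/6)(1/5) = 1/7; P(data | r = 3) = (4/7)(3/6)(3/5) = 6/35; P(data | r = 5) = (2/7)(1/6)(5/5) = 1/21; P(data | r = 6) = (1/7)(0/6) = 0.
Weighting by the prior gives 1/4 · 1/7 = 1/28, 1/4 · 6/35 = 3/70, 1/4 · 1/21 = 1/84, 1/4 · 0 = 0; these sum to 19/210.
Therefore the posterior P(r = 5 | data) = (1/84) / (19/210) = 5/38.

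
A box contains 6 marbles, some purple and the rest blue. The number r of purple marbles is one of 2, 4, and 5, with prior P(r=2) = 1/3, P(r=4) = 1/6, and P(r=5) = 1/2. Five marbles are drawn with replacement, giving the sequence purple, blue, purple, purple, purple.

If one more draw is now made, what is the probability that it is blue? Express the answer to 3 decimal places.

0.226

Compute the likelihood of the observed sequence for each case: P(data | r = 2) = (2/6)(4/6)(2/6)(2/6)(2/6) = 0.0082305; P(data | r = 4) = (4/6)(2/6)(4/6)(4/6)(4/6) = 0.065844; P(data | r = 5) = (5/6)(1/6)(5/6)(5/6)(5/6) = 0.080376.
The prior-weighted likelihoods are 1/3 · 0.0082305 = 0.0027435, 1/6 · 0.065844 = 0.010974, 1/2 · 0.080376 = 0.040188; with total 0.053905.
The posterior is then P(r = 2 | data) = 0.050895, P(r = 4 | data) = 0.20358, P(r = 5 | data) = 0.74553.
Averaging over the posterior, P(blue next | data) = (2/3)(0.050895) + (1/3)(0.20358) + (1/6)(0.74553) = 0.22604.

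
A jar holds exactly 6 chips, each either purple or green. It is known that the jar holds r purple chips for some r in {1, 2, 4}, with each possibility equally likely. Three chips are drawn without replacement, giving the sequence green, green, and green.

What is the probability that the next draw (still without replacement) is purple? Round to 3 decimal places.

For each hypothesis, P(data | H) works out to: P(data | r = 1) = (5/6)(4/5)(3/4) = 1/2; P(data | r = 2) = (4/6)(3/5)(2/4) = 1/5; P(data | r = 4) = (2/6)(1/5)(0/4) = 0.
Multiplying each by its prior: 1/3 · 1/2 = 1/6, 1/3 · 1/5 = 1/15, 1/3 · 0 = 0; these sum to 7/30.
Dividing through by the total gives posterior P(r = 1 | data) = 5/7, P(r = 2 | data) = 2/7, P(r = 4 | data) = 0.
The predictive probability is P(purple next | data) = (1/3)(5/7) + (2/3)(2/7) = 3/7.

0.429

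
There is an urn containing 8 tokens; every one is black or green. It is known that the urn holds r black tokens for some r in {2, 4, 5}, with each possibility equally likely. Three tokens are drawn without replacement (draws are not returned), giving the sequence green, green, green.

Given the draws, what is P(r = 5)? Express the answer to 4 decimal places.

0.0400

Under each hypothesis, the probability of the observed sequence is: P(data | r = 2) = (6/8)(5/7)(4/6) = 5/14; P(data | r = 4) = (4/8)(3/7)(2/6) = 1/14; P(data | r = 5) = (3/8)(2/7)(1/6) = 1/56.
Weighting by the prior gives 1/3 · 5/14 = 5/42, 1/3 · 1/14 = 1/42, 1/3 · 1/56 = 1/168; summing to 25/168.
Hence P(r = 5 | data) = (1/168) / (25/168) = 1/25.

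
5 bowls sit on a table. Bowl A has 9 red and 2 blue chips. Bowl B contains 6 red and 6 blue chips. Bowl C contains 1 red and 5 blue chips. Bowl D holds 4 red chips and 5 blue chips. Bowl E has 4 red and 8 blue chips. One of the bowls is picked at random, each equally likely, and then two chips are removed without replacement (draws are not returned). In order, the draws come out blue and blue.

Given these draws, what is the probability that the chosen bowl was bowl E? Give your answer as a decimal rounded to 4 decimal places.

0.2628

The likelihood of the observed sequence under each hypothesis: P(data | bowl A) = (2/11)(1/10) = 0.018182; P(data | bowl B) = (6/12)(5/11) = 0.22727; P(data | bowl C) = (5/6)(4/5) = 0.66667; P(data | bowl D) = (5/9)(4/8) = 0.27778; P(data | bowl E) = (8/12)(7/11) = 0.42424.
Weighting by the prior gives 1/5 · 0.018182 = 0.0036364, 1/5 · 0.22727 = 0.045455, 1/5 · 0.66667 = 0.13333, 1/5 · 0.27778 = 0.055556, 1/5 · 0.42424 = 0.084848; these sum to 0.32283.
By Bayes' rule, P(bowl E | data) = (0.084848) / (0.32283) = 0.26283.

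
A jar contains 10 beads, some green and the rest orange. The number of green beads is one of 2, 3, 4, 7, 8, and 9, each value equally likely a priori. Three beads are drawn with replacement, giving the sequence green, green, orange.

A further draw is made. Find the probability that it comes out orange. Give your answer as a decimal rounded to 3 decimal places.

For each hypothesis, P(data | H) works out to: P(data | r = 2) = (2/10)(2/10)(8/10) = 0.032; P(data | r = 3) = (3/10)(3/10)(7/10) = 0.063; P(data | r = 4) = (4/10)(4/10)(6/10) = 0.096; P(data | r = 7) = (7/10)(7/10)(3/10) = 0.147; P(data | r = 8) = (8/10)(8/10)(2/10) = 0.128; P(data | r = 9) = (9/10)(9/10)(1/10) = 0.081.
Weighting by the prior gives 1/6 · 0.032 = 0.0053333, 1/6 · 0.063 = 0.0105, 1/6 · 0.096 = 0.016, 1/6 · 0.147 = 0.0245, 1/6 · 0.128 = 0.021333, 1/6 · 0.081 = 0.0135; these sum to 0.091167.
The posterior is then P(r = 2 | data) = 0.058501, P(r = 3 | data) = 0.11517, P(r = 4 | data) = 0.1755, P(r = 7 | data) = 0.26874, P(r = 8 | data) = 0.234, P(r = 9 | data) = 0.14808.
Averaging over the posterior, P(orange next | data) = (4/5)(0.058501) + (7/10)(0.11517) + (3/5)(0.1755) + (3/10)(0.26874) + (1/5)(0.234) + (1/10)(0.14808) = 0.37495.

0.375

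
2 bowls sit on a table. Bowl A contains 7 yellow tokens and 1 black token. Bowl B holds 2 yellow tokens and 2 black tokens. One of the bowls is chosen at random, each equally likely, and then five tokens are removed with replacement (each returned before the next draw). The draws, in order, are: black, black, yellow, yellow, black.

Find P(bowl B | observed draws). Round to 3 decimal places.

0.954

Compute the likelihood of the observed sequence for each case: P(data | bowl A) = (1/8)(1/8)(7/8)(7/8)(1/8) = 0.0014954; P(data | bowl B) = (2/4)(2/4)(2/4)(2/4)(2/4) = 0.03125.
Multiplying each by its prior: 1/2 · 0.0014954 = 0.00074768, 1/2 · 0.03125 = 0.015625; these sum to 0.016373.
By Bayes' rule, P(bowl B | data) = (0.015625) / (0.016373) = 0.95433.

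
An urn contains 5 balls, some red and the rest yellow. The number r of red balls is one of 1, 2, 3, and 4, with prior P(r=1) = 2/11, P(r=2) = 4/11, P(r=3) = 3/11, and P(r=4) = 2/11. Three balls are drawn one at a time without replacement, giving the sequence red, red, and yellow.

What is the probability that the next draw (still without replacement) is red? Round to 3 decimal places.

The likelihood of the observed sequence under each hypothesis: P(data | r = 1) = (1/5)(0/4) = 0; P(data | r = 2) = (2/5)(1/4)(3/3) = 1/10; P(data | r = 3) = (3/5)(2/4)(2/3) = 1/5; P(data | r = 4) = (4/5)(3/4)(1/3) = 1/5.
Multiplying each by its prior: 2/11 · 0 = 0, 4/11 · 1/10 = 2/55, 3/11 · 1/5 = 3/55, 2/11 · 1/5 = 2/55; summing to 7/55.
The posterior is then P(r = 1 | data) = 0, P(r = 2 | data) = 2/7, P(r = 3 | data) = 3/7, P(r = 4 | data) = 2/7.
Averaging over the posterior, P(red next | data) = (0)(2/7) + (1/2)(3/7) + (1)(2/7) = 1/2.

0.500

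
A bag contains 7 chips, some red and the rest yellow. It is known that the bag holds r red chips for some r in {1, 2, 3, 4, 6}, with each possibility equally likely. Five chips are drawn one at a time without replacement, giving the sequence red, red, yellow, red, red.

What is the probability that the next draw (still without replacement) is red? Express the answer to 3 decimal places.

0.833

Under each hypothesis, the probability of the observed sequence is: P(data | r = 1) = (1/7)(0/6) = 0; P(data | r = 2) = (2/7)(1/6)(5/5)(0/4) = 0; P(data | r = 3) = (3/7)(2/6)(4/5)(1/4)(0/3) = 0; P(data | r = 4) = (4/7)(3/6)(3/5)(2/4)(1/3) = 1/35; P(data | r = 6) = (6/7)(5/6)(1/5)(4/4)(3/3) = 1/7.
Weighting by the prior gives 1/5 · 0 = 0, 1/5 · 0 = 0, 1/5 · 0 = 0, 1/5 · 1/35 = 1/175, 1/5 · 1/7 = 1/35; these sum to 6/175.
Dividing through by the total gives posterior P(r = 1 | data) = 0, P(r = 2 | data) = 0, P(r = 3 | data) = 0, P(r = 4 | data) = 1/6, P(r = 6 | data) = 5/6.
Averaging over the posterior, P(red next | data) = (0)(1/6) + (1)(5/6) = 5/6.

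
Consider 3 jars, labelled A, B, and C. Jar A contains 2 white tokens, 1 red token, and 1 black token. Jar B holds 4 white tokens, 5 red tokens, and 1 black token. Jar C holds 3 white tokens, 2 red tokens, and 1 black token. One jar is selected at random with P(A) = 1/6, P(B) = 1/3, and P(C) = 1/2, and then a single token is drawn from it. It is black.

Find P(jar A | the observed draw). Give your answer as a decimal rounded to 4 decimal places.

0.2632

For each hypothesis, P(data | H) works out to: P(data | jar A) = (1/4) = 1/4; P(data | jar B) = (1/10) = 1/10; P(data | jar C) = (1/6) = 1/6.
The prior-weighted likelihoods are 1/6 · 1/4 = 1/24, 1/3 · 1/10 = 1/30, 1/2 · 1/6 = 1/12; summing to 19/120.
Hence P(jar A | data) = (1/24) / (19/120) = 5/19.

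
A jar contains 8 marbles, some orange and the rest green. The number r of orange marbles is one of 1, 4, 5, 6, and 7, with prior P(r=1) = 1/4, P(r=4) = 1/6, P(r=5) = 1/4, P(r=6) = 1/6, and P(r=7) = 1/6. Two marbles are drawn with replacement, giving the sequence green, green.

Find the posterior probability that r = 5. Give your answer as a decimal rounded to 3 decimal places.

0.125

The likelihood of the observed sequence under each hypothesis: P(data | r = 1) = (7/8)(7/8) = 49/64; P(data | r = 4) = (4/8)(4/8) = 1/4; P(data | r = 5) = (3/8)(3/8) = 9/64; P(data | r = 6) = (2/8)(2/8) = 1/16; P(data | r = 7) = (1/8)(1/8) = 1/64.
Weighting by the prior gives 1/4 · 49/64 = 49/256, 1/6 · 1/4 = 1/24, 1/4 · 9/64 = 9/256, 1/6 · 1/16 = 1/96, 1/6 · 1/64 = 1/384; these sum to 9/32.
Hence P(r = 5 | data) = (9/256) / (9/32) = 1/8.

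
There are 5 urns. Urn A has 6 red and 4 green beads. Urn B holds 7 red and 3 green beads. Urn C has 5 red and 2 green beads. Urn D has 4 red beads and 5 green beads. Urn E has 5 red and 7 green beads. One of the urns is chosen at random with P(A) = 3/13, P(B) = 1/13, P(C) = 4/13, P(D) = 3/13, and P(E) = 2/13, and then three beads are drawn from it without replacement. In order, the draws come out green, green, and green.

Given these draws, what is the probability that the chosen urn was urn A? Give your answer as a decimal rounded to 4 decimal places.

Under each hypothesis, the probability of the observed sequence is: P(data | urn A) = (4/10)(3/9)(2/8) = 0.033333; P(data | urn B) = (3/10)(2/9)(1/8) = 0.0083333; P(data | urn C) = (2/7)(1/6)(0/5) = 0; P(data | urn D) = (5/9)(4/8)(3/7) = 0.11905; P(data | urn E) = (7/12)(6/11)(5/10) = 0.15909.
The prior-weighted likelihoods are 3/13 · 0.033333 = 0.0076923, 1/13 · 0.0083333 = 0.00064103, 4/13 · 0 = 0, 3/13 · 0.11905 = 0.027473, 2/13 · 0.15909 = 0.024476; summing to 0.060281.
By Bayes' rule, P(urn A | data) = (0.0076923) / (0.060281) = 0.12761.

0.1276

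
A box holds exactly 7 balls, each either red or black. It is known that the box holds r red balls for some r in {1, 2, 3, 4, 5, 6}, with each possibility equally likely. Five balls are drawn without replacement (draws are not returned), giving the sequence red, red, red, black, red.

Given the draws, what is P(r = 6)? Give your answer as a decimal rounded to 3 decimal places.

Under each hypothesis, the probability of the observed sequence is: P(data | r = 1) = (1/7)(0/6) = 0; P(data | r = 2) = (2/7)(1/6)(0/5) = 0; P(data | r = 3) = (3/7)(2/6)(1/5)(4/4)(0/3) = 0; P(data | r = 4) = (4/7)(3/6)(2/5)(3/4)(1/3) = 1/35; P(data | r = 5) = (5/7)(4/6)(3/5)(2/4)(2/3) = 2/21; P(data | r = 6) = (6/7)(5/6)(4/5)(1/4)(3/3) = 1/7.
Multiplying each by its prior: 1/6 · 0 = 0, 1/6 · 0 = 0, 1/6 · 0 = 0, 1/6 · 1/35 = 1/210, 1/6 · 2/21 = 1/63, 1/6 · 1/7 = 1/42; with total 2/45.
Hence P(r = 6 | data) = (1/42) / (2/45) = 15/28.

0.536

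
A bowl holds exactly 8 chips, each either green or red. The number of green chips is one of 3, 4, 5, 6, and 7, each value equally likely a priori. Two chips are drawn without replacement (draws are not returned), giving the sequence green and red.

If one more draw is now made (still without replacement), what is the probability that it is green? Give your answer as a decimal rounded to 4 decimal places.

0.6154

Under each hypothesis, the probability of the observed sequence is: P(data | r = 3) = (3/8)(5/7) = 15/56; P(data | r = 4) = (4/8)(4/7) = 2/7; P(data | r = 5) = (5/8)(3/7) = 15/56; P(data | r = 6) = (6/8)(2/7) = 3/14; P(data | r = 7) = (7/8)(1/7) = 1/8.
Multiplying each by its prior: 1/5 · 15/56 = 3/56, 1/5 · 2/7 = 2/35, 1/5 · 15/56 = 3/56, 1/5 · 3/14 = 3/70, 1/5 · 1/8 = 1/40; summing to 13/56.
The posterior is then P(r = 3 | data) = 3/13, P(r = 4 | data) = 16/65, P(r = 5 | data) = 3/13, P(r = 6 | data) = 12/65, P(r = 7 | data) = 7/65.
Averaging over the posterior, P(green next | data) = (1/3)(3/13) + (1/2)(16/65) + (2/3)(3/13) + (5/6)(12/65) + (1)(7/65) = 8/13.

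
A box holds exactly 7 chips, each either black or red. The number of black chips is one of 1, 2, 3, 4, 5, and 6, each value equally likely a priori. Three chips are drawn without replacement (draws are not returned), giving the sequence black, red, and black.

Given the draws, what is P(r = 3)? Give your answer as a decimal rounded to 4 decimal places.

0.1714

Under each hypothesis, the probability of the observed sequence is: P(data | r = 1) = (1/7)(6/6)(0/5) = 0; P(data | r = 2) = (2/7)(5/6)(1/5) = 1/21; P(data | r = 3) = (3/7)(4/6)(2/5) = 4/35; P(data | r = 4) = (4/7)(3/6)(3/5) = 6/35; P(data | r = 5) = (5/7)(2/6)(4/5) = 4/21; P(data | r = 6) = (6/7)(1/6)(5/5) = 1/7.
Multiplying each by its prior: 1/6 · 0 = 0, 1/6 · 1/21 = 1/126, 1/6 · 4/35 = 2/105, 1/6 · 6/35 = 1/35, 1/6 · 4/21 = 2/63, 1/6 · 1/7 = 1/42; with total 1/9.
So P(r = 3 | data) = (2/105) / (1/9) = 6/35.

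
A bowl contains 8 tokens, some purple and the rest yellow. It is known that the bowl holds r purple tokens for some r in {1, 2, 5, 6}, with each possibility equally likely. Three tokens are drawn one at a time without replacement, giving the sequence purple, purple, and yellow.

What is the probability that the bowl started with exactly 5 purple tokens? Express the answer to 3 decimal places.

0.455

The likelihood of the observed sequence under each hypothesis: P(data | r = 1) = (1/8)(0/7) = 0; P(data | r = 2) = (2/8)(1/7)(6/6) = 1/28; P(data | r = 5) = (5/8)(4/7)(3/6) = 5/28; P(data | r = 6) = (6/8)(5/7)(2/6) = 5/28.
Weighting by the prior gives 1/4 · 0 = 0, 1/4 · 1/28 = 1/112, 1/4 · 5/28 = 5/112, 1/4 · 5/28 = 5/112; with total 11/112.
Hence P(r = 5 | data) = (5/112) / (11/112) = 5/11.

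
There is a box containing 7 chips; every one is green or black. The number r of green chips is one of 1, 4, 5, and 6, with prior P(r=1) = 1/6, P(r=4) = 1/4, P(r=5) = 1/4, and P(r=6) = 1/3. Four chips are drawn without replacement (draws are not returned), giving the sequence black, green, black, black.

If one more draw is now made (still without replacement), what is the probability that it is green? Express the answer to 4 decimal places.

Under each hypothesis, the probability of the observed sequence is: P(data | r = 1) = (6/7)(1/6)(5/5)(4/4) = 1/7; P(data | r = 4) = (3/7)(4/6)(2/5)(1/4) = 1/35; P(data | r = 5) = (2/7)(5/6)(1/5)(0/4) = 0; P(data | r = 6) = (1/7)(6/6)(0/5) = 0.
The prior-weighted likelihoods are 1/6 · 1/7 = 1/42, 1/4 · 1/35 = 1/140, 1/4 · 0 = 0, 1/3 · 0 = 0; summing to 13/420.
Normalising, the posterior is P(r = 1 | data) = 10/13, P(r = 4 | data) = 3/13, P(r = 5 | data) = 0, P(r = 6 | data) = 0.
Averaging over the posterior, P(green next | data) = (0)(10/13) + (1)(3/13) = 3/13.

0.2308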